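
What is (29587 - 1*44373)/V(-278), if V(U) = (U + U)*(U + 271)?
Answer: -7393/1946 ≈ -3.7991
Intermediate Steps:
V(U) = 2*U*(271 + U) (V(U) = (2*U)*(271 + U) = 2*U*(271 + U))
(29587 - 1*44373)/V(-278) = (29587 - 1*44373)/((2*(-278)*(271 - 278))) = (29587 - 44373)/((2*(-278)*(-7))) = -14786/3892 = -14786*1/3892 = -7393/1946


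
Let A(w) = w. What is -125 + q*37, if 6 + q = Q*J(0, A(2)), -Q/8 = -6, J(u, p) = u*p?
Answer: -347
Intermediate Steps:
J(u, p) = p*u
Q = 48 (Q = -8*(-6) = 48)
q = -6 (q = -6 + 48*(2*0) = -6 + 48*0 = -6 + 0 = -6)
-125 + q*37 = -125 - 6*37 = -125 - 222 = -347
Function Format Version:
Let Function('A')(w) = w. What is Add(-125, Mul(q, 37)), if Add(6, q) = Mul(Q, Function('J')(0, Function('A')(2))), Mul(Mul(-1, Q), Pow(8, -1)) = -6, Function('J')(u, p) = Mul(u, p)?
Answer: -347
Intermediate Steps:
Function('J')(u, p) = Mul(p, u)
Q = 48 (Q = Mul(-8, -6) = 48)
q = -6 (q = Add(-6, Mul(48, Mul(2, 0))) = Add(-6, Mul(48, 0)) = Add(-6, 0) = -6)
Add(-125, Mul(q, 37)) = Add(-125, Mul(-6, 37)) = Add(-125, -222) = -347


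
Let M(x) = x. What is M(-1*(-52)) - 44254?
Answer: -44202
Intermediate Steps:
M(-1*(-52)) - 44254 = -1*(-52) - 44254 = 52 - 44254 = -44202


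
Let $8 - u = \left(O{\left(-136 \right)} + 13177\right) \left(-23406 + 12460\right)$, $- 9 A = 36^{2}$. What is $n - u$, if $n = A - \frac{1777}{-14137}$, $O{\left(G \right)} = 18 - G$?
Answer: $- \frac{2062889105309}{14137} \approx -1.4592 \cdot 10^{8}$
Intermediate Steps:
$A = -144$ ($A = - \frac{36^{2}}{9} = \left(- \frac{1}{9}\right) 1296 = -144$)
$u = 145921134$ ($u = 8 - \left(\left(18 - -136\right) + 13177\right) \left(-23406 + 12460\right) = 8 - \left(\left(18 + 136\right) + 13177\right) \left(-10946\right) = 8 - \left(154 + 13177\right) \left(-10946\right) = 8 - 13331 \left(-10946\right) = 8 - -145921126 = 8 + 145921126 = 145921134$)
$n = - \frac{2033951}{14137}$ ($n = -144 - \frac{1777}{-14137} = -144 - 1777 \left(- \frac{1}{14137}\right) = -144 - - \frac{1777}{14137} = -144 + \frac{1777}{14137} = - \frac{2033951}{14137} \approx -143.87$)
$n - u = - \frac{2033951}{14137} - 145921134 = - \frac{2062889105309}{14137}$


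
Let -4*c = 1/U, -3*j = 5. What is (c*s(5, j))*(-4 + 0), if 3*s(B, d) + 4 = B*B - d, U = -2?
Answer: -34/9 ≈ -3.7778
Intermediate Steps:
j = -5/3 (j = -⅓*5 = -5/3 ≈ -1.6667)
s(B, d) = -4/3 - d/3 + B²/3 (s(B, d) = -4/3 + (B*B - d)/3 = -4/3 + (B² - d)/3 = -4/3 + (-d/3 + B²/3) = -4/3 - d/3 + B²/3)
c = ⅛ (c = -¼/(-2) = -¼*(-½) = ⅛ ≈ 0.12500)
(c*s(5, j))*(-4 + 0) = ((-4/3 - ⅓*(-5/3) + (⅓)*5²)/8)*(-4 + 0) = ((-4/3 + 5/9 + (⅓)*25)/8)*(-4) = ((-4/3 + 5/9 + 25/3)/8)*(-4) = ((⅛)*(68/9))*(-4) = (17/18)*(-4) = -34/9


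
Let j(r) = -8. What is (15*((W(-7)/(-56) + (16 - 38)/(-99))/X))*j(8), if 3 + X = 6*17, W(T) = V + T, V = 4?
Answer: -695/2079 ≈ -0.33430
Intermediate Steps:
W(T) = 4 + T
X = 99 (X = -3 + 6*17 = -3 + 102 = 99)
(15*((W(-7)/(-56) + (16 - 38)/(-99))/X))*j(8) = (15*(((4 - 7)/(-56) + (16 - 38)/(-99))/99))*(-8) = (15*((-3*(-1/56) - 22*(-1/99))*(1/99)))*(-8) = (15*((3/56 + 2/9)*(1/99)))*(-8) = (15*((139/504)*(1/99)))*(-8) = (15*(139/49896))*(-8) = (695/16632)*(-8) = -695/2079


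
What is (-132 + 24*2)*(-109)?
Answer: 9156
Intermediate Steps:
(-132 + 24*2)*(-109) = (-132 + 48)*(-109) = -84*(-109) = 9156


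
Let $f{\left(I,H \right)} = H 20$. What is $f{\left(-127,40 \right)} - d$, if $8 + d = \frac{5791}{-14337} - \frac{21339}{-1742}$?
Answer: $\frac{19883994311}{24975054} \approx 796.15$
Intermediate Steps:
$f{\left(I,H \right)} = 20 H$
$d = \frac{96048889}{24975054}$ ($d = -8 + \left(\frac{5791}{-14337} - \frac{21339}{-1742}\right) = -8 + \left(5791 \left(- \frac{1}{14337}\right) - - \frac{21339}{1742}\right) = -8 + \left(- \frac{5791}{14337} + \frac{21339}{1742}\right) = -8 + \frac{295849321}{24975054} = \frac{96048889}{24975054} \approx 3.8458$)
$f{\left(-127,40 \right)} - d = 20 \cdot 40 - \frac{96048889}{24975054} = 800 - \frac{96048889}{24975054} = \frac{19883994311}{24975054}$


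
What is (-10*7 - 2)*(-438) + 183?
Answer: 31719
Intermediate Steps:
(-10*7 - 2)*(-438) + 183 = (-70 - 2)*(-438) + 183 = -72*(-438) + 183 = 31536 + 183 = 31719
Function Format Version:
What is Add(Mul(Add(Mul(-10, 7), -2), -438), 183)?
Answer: 31719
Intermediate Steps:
Add(Mul(Add(Mul(-10, 7), -2), -438), 183) = Add(Mul(Add(-70, -2), -438), 183) = Add(Mul(-72, -438), 183) = Add(31536, 183) = 31719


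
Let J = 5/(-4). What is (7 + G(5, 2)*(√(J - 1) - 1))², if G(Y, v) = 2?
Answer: 16 + 30*I ≈ 16.0 + 30.0*I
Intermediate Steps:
J = -5/4 (J = 5*(-¼) = -5/4 ≈ -1.2500)
(7 + G(5, 2)*(√(J - 1) - 1))² = (7 + 2*(√(-5/4 - 1) - 1))² = (7 + 2*(√(-9/4) - 1))² = (7 + 2*(3*I/2 - 1))² = (7 + 2*(-1 + 3*I/2))² = (7 + (-2 + 3*I))² = (5 + 3*I)²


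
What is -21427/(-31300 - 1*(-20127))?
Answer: 21427/11173 ≈ 1.9177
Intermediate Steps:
-21427/(-31300 - 1*(-20127)) = -21427/(-31300 + 20127) = -21427/(-11173) = -21427*(-1/11173) = 21427/11173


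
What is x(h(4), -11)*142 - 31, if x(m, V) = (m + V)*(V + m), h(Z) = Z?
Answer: 6927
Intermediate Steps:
x(m, V) = (V + m)² (x(m, V) = (V + m)*(V + m) = (V + m)²)
x(h(4), -11)*142 - 31 = (-11 + 4)²*142 - 31 = (-7)²*142 - 31 = 49*142 - 31 = 6958 - 31 = 6927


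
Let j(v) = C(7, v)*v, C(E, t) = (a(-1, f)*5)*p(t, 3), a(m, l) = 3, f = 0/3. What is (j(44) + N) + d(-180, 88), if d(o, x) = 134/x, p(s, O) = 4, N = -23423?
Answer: -914385/44 ≈ -20781.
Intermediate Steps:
f = 0 (f = 0*(⅓) = 0)
C(E, t) = 60 (C(E, t) = (3*5)*4 = 15*4 = 60)
j(v) = 60*v
(j(44) + N) + d(-180, 88) = (60*44 - 23423) + 134/88 = (2640 - 23423) + 134*(1/88) = -20783 + 67/44 = -914385/44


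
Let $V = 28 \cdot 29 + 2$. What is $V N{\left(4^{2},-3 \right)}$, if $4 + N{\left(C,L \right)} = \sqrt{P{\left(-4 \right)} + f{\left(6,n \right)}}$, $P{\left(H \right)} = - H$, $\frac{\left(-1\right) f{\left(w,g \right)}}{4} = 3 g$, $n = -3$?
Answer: $-3256 + 1628 \sqrt{10} \approx 1892.2$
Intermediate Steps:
$V = 814$ ($V = 812 + 2 = 814$)
$f{\left(w,g \right)} = - 12 g$ ($f{\left(w,g \right)} = - 4 \cdot 3 g = - 12 g$)
$N{\left(C,L \right)} = -4 + 2 \sqrt{10}$ ($N{\left(C,L \right)} = -4 + \sqrt{\left(-1\right) \left(-4\right) - -36} = -4 + \sqrt{4 + 36} = -4 + \sqrt{40} = -4 + 2 \sqrt{10}$)
$V N{\left(4^{2},-3 \right)} = 814 \left(-4 + 2 \sqrt{10}\right) = -3256 + 1628 \sqrt{10}$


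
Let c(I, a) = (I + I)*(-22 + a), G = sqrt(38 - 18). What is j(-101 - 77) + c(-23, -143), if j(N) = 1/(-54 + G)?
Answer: 10990293/1448 - sqrt(5)/1448 ≈ 7590.0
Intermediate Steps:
G = 2*sqrt(5) (G = sqrt(20) = 2*sqrt(5) ≈ 4.4721)
c(I, a) = 2*I*(-22 + a) (c(I, a) = (2*I)*(-22 + a) = 2*I*(-22 + a))
j(N) = 1/(-54 + 2*sqrt(5))
j(-101 - 77) + c(-23, -143) = (-27/1448 - sqrt(5)/1448) + 2*(-23)*(-22 - 143) = (-27/1448 - sqrt(5)/1448) + 2*(-23)*(-165) = (-27/1448 - sqrt(5)/1448) + 7590 = 10990293/1448 - sqrt(5)/1448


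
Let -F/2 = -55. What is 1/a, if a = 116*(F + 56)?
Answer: 1/19256 ≈ 5.1932e-5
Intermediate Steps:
F = 110 (F = -2*(-55) = 110)
a = 19256 (a = 116*(110 + 56) = 116*166 = 19256)
1/a = 1/19256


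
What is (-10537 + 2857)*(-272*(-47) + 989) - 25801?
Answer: -105802441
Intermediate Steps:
(-10537 + 2857)*(-272*(-47) + 989) - 25801 = -7680*(12784 + 989) - 25801 = -7680*13773 - 25801 = -105776640 - 25801 = -105802441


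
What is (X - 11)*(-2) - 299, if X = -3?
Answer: -271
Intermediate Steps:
(X - 11)*(-2) - 299 = (-3 - 11)*(-2) - 299 = -14*(-2) - 299 = 28 - 299 = -271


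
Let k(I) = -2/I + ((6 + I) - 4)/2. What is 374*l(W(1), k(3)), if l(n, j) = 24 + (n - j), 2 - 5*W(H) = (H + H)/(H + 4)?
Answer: 630751/75 ≈ 8410.0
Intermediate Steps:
W(H) = ⅖ - 2*H/(5*(4 + H)) (W(H) = ⅖ - (H + H)/(5*(H + 4)) = ⅖ - 2*H/(5*(4 + H)))
k(I) = 1 + I/2 - 2/I (k(I) = -2/I + (2 + I)*(½) = -2/I + (1 + I/2) = 1 + I/2 - 2/I)
l(n, j) = 24 + n - j
374*l(W(1), k(3)) = 374*(24 + 8/(5*(4 + 1)) - (1 + (½)*3 - 2/3)) = 374*(24 + (8/5)/5 - (1 + 3/2 - 2*⅓)) = 374*(24 + (8/5)*(⅕) - (1 + 3/2 - ⅔)) = 374*(24 + 8/25 - 1*11/6) = 374*(24 + 8/25 - 11/6) = 374*(3373/150) = 630751/75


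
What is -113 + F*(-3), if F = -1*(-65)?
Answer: -308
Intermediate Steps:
F = 65
-113 + F*(-3) = -113 + 65*(-3) = -113 - 195 = -308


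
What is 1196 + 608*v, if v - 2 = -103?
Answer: -60212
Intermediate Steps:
v = -101 (v = 2 - 103 = -101)
1196 + 608*v = 1196 + 608*(-101) = 1196 - 61408 = -60212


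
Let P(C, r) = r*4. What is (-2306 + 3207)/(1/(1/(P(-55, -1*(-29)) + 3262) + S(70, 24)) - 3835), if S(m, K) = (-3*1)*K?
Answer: -219136715/932732903 ≈ -0.23494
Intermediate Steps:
P(C, r) = 4*r
S(m, K) = -3*K
(-2306 + 3207)/(1/(1/(P(-55, -1*(-29)) + 3262) + S(70, 24)) - 3835) = (-2306 + 3207)/(1/(1/(4*(-1*(-29)) + 3262) - 3*24) - 3835) = 901/(1/(1/(4*29 + 3262) - 72) - 3835) = 901/(1/(1/(116 + 3262) - 72) - 3835) = 901/(1/(1/3378 - 72) - 3835) = 901/(1/(-243215/3378) - 3835) = 901/(-3378/243215 - 3835) = 901/(-932732903/243215) = 901*(-243215/932732903) = -219136715/932732903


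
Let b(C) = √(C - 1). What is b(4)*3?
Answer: 3*√3 ≈ 5.1962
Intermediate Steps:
b(C) = √(-1 + C)
b(4)*3 = √(-1 + 4)*3 = √3*3 = 3*√3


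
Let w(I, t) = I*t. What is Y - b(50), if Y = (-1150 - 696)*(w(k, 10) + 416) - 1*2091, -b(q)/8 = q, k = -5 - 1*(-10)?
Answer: -861927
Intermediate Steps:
k = 5 (k = -5 + 10 = 5)
b(q) = -8*q
Y = -862327 (Y = (-1150 - 696)*(5*10 + 416) - 1*2091 = -1846*(50 + 416) - 2091 = -1846*466 - 2091 = -860236 - 2091 = -862327)
Y - b(50) = -862327 - (-8)*50 = -862327 - 1*(-400) = -862327 + 400 = -861927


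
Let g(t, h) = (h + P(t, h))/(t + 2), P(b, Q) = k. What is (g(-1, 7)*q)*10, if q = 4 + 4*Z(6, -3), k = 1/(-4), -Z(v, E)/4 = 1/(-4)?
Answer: 540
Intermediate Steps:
Z(v, E) = 1 (Z(v, E) = -4/(-4) = -4*(-1/4) = 1)
k = -1/4 ≈ -0.25000
P(b, Q) = -1/4
g(t, h) = (-1/4 + h)/(2 + t) (g(t, h) = (h - 1/4)/(t + 2) = (-1/4 + h)/(2 + t))
q = 8 (q = 4 + 4*1 = 4 + 4 = 8)
(g(-1, 7)*q)*10 = (((-1/4 + 7)/(2 - 1))*8)*10 = (((27/4)/1)*8)*10 = ((1*(27/4))*8)*10 = ((27/4)*8)*10 = 54*10 = 540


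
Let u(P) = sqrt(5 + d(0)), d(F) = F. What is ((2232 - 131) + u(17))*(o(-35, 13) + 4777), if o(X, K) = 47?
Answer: 10135224 + 4824*sqrt(5) ≈ 1.0146e+7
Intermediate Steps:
u(P) = sqrt(5) (u(P) = sqrt(5 + 0) = sqrt(5))
((2232 - 131) + u(17))*(o(-35, 13) + 4777) = ((2232 - 131) + sqrt(5))*(47 + 4777) = (2101 + sqrt(5))*4824 = 10135224 + 4824*sqrt(5)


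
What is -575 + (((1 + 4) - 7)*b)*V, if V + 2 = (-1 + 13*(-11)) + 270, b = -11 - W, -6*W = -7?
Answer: 7327/3 ≈ 2442.3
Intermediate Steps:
W = 7/6 (W = -1/6*(-7) = 7/6 ≈ 1.1667)
b = -73/6 (b = -11 - 1*7/6 = -11 - 7/6 = -73/6 ≈ -12.167)
V = 124 (V = -2 + ((-1 + 13*(-11)) + 270) = -2 + ((-1 - 143) + 270) = -2 + (-144 + 270) = -2 + 126 = 124)
-575 + (((1 + 4) - 7)*b)*V = -575 + (((1 + 4) - 7)*(-73/6))*124 = -575 + ((5 - 7)*(-73/6))*124 = -575 - 2*(-73/6)*124 = -575 + (73/3)*124 = -575 + 9052/3 = 7327/3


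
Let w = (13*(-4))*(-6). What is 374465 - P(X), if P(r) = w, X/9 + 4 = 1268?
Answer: 374153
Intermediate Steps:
X = 11376 (X = -36 + 9*1268 = -36 + 11412 = 11376)
w = 312 (w = -52*(-6) = 312)
P(r) = 312
374465 - P(X) = 374465 - 1*312 = 374465 - 312 = 374153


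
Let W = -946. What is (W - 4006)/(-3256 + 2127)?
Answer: 4952/1129 ≈ 4.3862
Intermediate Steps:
(W - 4006)/(-3256 + 2127) = (-946 - 4006)/(-3256 + 2127) = -4952/(-1129) = -4952*(-1/1129) = 4952/1129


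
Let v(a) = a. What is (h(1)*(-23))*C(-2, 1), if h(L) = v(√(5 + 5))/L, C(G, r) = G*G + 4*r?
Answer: -184*√10 ≈ -581.86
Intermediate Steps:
C(G, r) = G² + 4*r
h(L) = √10/L (h(L) = √(5 + 5)/L = √10/L)
(h(1)*(-23))*C(-2, 1) = ((√10/1)*(-23))*((-2)² + 4*1) = ((√10*1)*(-23))*(4 + 4) = (√10*(-23))*8 = -23*√10*8 = -184*√10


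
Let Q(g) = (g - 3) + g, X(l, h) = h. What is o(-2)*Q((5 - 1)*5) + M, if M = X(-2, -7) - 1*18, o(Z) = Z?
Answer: -99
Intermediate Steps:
M = -25 (M = -7 - 1*18 = -7 - 18 = -25)
Q(g) = -3 + 2*g (Q(g) = (-3 + g) + g = -3 + 2*g)
o(-2)*Q((5 - 1)*5) + M = -2*(-3 + 2*((5 - 1)*5)) - 25 = -2*(-3 + 2*(4*5)) - 25 = -2*(-3 + 2*20) - 25 = -2*(-3 + 40) - 25 = -2*37 - 25 = -74 - 25 = -99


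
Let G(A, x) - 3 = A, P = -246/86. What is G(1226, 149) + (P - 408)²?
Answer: 314395310/1849 ≈ 1.7004e+5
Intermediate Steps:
P = -123/43 (P = -246*1/86 = -123/43 ≈ -2.8605)
G(A, x) = 3 + A
G(1226, 149) + (P - 408)² = (3 + 1226) + (-123/43 - 408)² = 1229 + (-17667/43)² = 1229 + 312122889/1849 = 314395310/1849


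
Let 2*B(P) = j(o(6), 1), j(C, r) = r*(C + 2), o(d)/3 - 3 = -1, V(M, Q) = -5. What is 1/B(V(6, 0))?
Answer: 1/4 ≈ 0.25000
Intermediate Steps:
o(d) = 6 (o(d) = 9 + 3*(-1) = 9 - 3 = 6)
j(C, r) = r*(2 + C)
B(P) = 4 (B(P) = (1*(2 + 6))/2 = (1*8)/2 = (1/2)*8 = 4)
1/B(V(6, 0)) = 1/4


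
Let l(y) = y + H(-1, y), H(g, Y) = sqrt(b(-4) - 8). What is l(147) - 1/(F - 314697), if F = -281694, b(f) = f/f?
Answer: 87669478/596391 + I*sqrt(7) ≈ 147.0 + 2.6458*I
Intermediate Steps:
b(f) = 1
H(g, Y) = I*sqrt(7) (H(g, Y) = sqrt(1 - 8) = sqrt(-7) = I*sqrt(7))
l(y) = y + I*sqrt(7)
l(147) - 1/(F - 314697) = (147 + I*sqrt(7)) - 1/(-281694 - 314697) = (147 + I*sqrt(7)) - 1/(-596391) = (147 + I*sqrt(7)) - 1*(-1/596391) = (147 + I*sqrt(7)) + 1/596391 = 87669478/596391 + I*sqrt(7)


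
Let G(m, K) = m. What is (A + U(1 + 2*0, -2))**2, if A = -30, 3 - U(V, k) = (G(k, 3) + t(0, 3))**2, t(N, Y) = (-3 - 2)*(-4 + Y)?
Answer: 1296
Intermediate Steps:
t(N, Y) = 20 - 5*Y (t(N, Y) = -5*(-4 + Y) = 20 - 5*Y)
U(V, k) = 3 - (5 + k)**2 (U(V, k) = 3 - (k + (20 - 5*3))**2 = 3 - (k + (20 - 15))**2 = 3 - (k + 5)**2 = 3 - (5 + k)**2)
(A + U(1 + 2*0, -2))**2 = (-30 + (3 - (5 - 2)**2))**2 = (-30 + (3 - 1*3**2))**2 = (-30 + (3 - 1*9))**2 = (-30 + (3 - 9))**2 = (-30 - 6)**2 = (-36)**2 = 1296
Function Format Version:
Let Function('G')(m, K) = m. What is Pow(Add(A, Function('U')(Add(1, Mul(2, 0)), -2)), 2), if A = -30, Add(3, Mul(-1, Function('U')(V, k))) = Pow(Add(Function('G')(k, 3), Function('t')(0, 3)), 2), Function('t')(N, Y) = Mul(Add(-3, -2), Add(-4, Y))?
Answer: 1296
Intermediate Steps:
Function('t')(N, Y) = Add(20, Mul(-5, Y)) (Function('t')(N, Y) = Mul(-5, Add(-4, Y)) = Add(20, Mul(-5, Y)))
Function('U')(V, k) = Add(3, Mul(-1, Pow(Add(5, k), 2))) (Function('U')(V, k) = Add(3, Mul(-1, Pow(Add(k, Add(20, Mul(-5, 3))), 2))) = Add(3, Mul(-1, Pow(Add(k, Add(20, -15)), 2))) = Add(3, Mul(-1, Pow(Add(k, 5), 2))) = Add(3, Mul(-1, Pow(Add(5, k), 2))))
Pow(Add(A, Function('U')(Add(1, Mul(2, 0)), -2)), 2) = Pow(Add(-30, Add(3, Mul(-1, Pow(Add(5, -2), 2)))), 2) = Pow(Add(-30, Add(3, Mul(-1, Pow(3, 2)))), 2) = Pow(Add(-30, Add(3, Mul(-1, 9))), 2) = Pow(Add(-30, Add(3, -9)), 2) = Pow(Add(-30, -6), 2) = Pow(-36, 2) = 1296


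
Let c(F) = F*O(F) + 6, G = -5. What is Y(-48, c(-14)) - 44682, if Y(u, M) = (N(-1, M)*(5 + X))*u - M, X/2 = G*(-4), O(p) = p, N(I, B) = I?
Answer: -42724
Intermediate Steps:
X = 40 (X = 2*(-5*(-4)) = 2*20 = 40)
c(F) = 6 + F**2 (c(F) = F*F + 6 = F**2 + 6 = 6 + F**2)
Y(u, M) = -M - 45*u (Y(u, M) = (-(5 + 40))*u - M = (-1*45)*u - M = -45*u - M = -M - 45*u)
Y(-48, c(-14)) - 44682 = (-(6 + (-14)**2) - 45*(-48)) - 44682 = (-(6 + 196) + 2160) - 44682 = (-1*202 + 2160) - 44682 = (-202 + 2160) - 44682 = 1958 - 44682 = -42724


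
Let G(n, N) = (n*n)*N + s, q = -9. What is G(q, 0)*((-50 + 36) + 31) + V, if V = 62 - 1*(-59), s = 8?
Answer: 257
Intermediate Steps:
G(n, N) = 8 + N*n² (G(n, N) = (n*n)*N + 8 = n²*N + 8 = N*n² + 8 = 8 + N*n²)
V = 121 (V = 62 + 59 = 121)
G(q, 0)*((-50 + 36) + 31) + V = (8 + 0*(-9)²)*((-50 + 36) + 31) + 121 = (8 + 0*81)*(-14 + 31) + 121 = (8 + 0)*17 + 121 = 8*17 + 121 = 136 + 121 = 257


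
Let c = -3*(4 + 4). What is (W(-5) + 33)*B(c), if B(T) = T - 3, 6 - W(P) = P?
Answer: -1188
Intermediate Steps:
c = -24 (c = -3*8 = -24)
W(P) = 6 - P
B(T) = -3 + T
(W(-5) + 33)*B(c) = ((6 - 1*(-5)) + 33)*(-3 - 24) = ((6 + 5) + 33)*(-27) = (11 + 33)*(-27) = 44*(-27) = -1188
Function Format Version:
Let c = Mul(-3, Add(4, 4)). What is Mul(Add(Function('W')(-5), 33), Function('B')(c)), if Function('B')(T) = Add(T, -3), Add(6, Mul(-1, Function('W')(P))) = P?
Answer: -1188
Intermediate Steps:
c = -24 (c = Mul(-3, 8) = -24)
Function('W')(P) = Add(6, Mul(-1, P))
Function('B')(T) = Add(-3, T)
Mul(Add(Function('W')(-5), 33), Function('B')(c)) = Mul(Add(Add(6, Mul(-1, -5)), 33), Add(-3, -24)) = Mul(Add(Add(6, 5), 33), -27) = Mul(Add(11, 33), -27) = Mul(44, -27) = -1188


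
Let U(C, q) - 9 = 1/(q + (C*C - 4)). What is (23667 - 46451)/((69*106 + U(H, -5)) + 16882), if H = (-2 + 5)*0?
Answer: -51264/54461 ≈ -0.94130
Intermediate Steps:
H = 0 (H = 3*0 = 0)
U(C, q) = 9 + 1/(-4 + q + C²) (U(C, q) = 9 + 1/(q + (C*C - 4)) = 9 + 1/(q + (C² - 4)) = 9 + 1/(q + (-4 + C²)) = 9 + 1/(-4 + q + C²))
(23667 - 46451)/((69*106 + U(H, -5)) + 16882) = (23667 - 46451)/((69*106 + (-35 + 9*(-5) + 9*0²)/(-4 - 5 + 0²)) + 16882) = -22784/((7314 + (-35 - 45 + 9*0)/(-4 - 5 + 0)) + 16882) = -22784/((7314 + (-35 - 45 + 0)/(-9)) + 16882) = -22784/((7314 - ⅑*(-80)) + 16882) = -22784/((7314 + 80/9) + 16882) = -22784/(65906/9 + 16882) = -22784/217844/9 = -22784*9/217844 = -51264/54461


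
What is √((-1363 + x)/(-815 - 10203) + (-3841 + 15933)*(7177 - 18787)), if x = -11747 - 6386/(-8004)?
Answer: I*√68238593676163654489137/22047018 ≈ 11849.0*I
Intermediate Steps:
x = -47008301/4002 (x = -11747 - 6386*(-1/8004) = -11747 + 3193/4002 = -47008301/4002 ≈ -11746.)
√((-1363 + x)/(-815 - 10203) + (-3841 + 15933)*(7177 - 18787)) = √((-1363 - 47008301/4002)/(-815 - 10203) + (-3841 + 15933)*(7177 - 18787)) = √(-52463027/4002/(-11018) + 12092*(-11610)) = √(-52463027/4002*(-1/11018) - 140388120) = √(52463027/44094036 - 140388120) = √(-6190278764789293/44094036) = I*√68238593676163654489137/22047018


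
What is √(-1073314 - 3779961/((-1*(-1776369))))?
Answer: 3*I*√41812776540655323/592123 ≈ 1036.0*I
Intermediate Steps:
√(-1073314 - 3779961/((-1*(-1776369)))) = √(-1073314 - 3779961/1776369) = √(-1073314 - 3779961*1/1776369) = √(-1073314 - 1259987/592123) = √(-635535165609/592123) = 3*I*√41812776540655323/592123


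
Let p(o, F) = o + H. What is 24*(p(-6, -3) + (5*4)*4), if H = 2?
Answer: 1824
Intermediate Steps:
p(o, F) = 2 + o (p(o, F) = o + 2 = 2 + o)
24*(p(-6, -3) + (5*4)*4) = 24*((2 - 6) + (5*4)*4) = 24*(-4 + 20*4) = 24*(-4 + 80) = 24*76 = 1824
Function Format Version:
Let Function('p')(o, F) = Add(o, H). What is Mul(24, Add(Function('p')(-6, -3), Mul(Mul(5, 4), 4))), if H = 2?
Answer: 1824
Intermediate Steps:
Function('p')(o, F) = Add(2, o) (Function('p')(o, F) = Add(o, 2) = Add(2, o))
Mul(24, Add(Function('p')(-6, -3), Mul(Mul(5, 4), 4))) = Mul(24, Add(Add(2, -6), Mul(Mul(5, 4), 4))) = Mul(24, Add(-4, Mul(20, 4))) = Mul(24, Add(-4, 80)) = Mul(24, 76) = 1824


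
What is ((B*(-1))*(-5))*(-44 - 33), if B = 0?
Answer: 0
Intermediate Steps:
((B*(-1))*(-5))*(-44 - 33) = ((0*(-1))*(-5))*(-44 - 33) = (0*(-5))*(-77) = 0*(-77) = 0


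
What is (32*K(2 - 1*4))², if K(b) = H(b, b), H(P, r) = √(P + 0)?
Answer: -2048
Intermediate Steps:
H(P, r) = √P
K(b) = √b
(32*K(2 - 1*4))² = (32*√(2 - 1*4))² = (32*√(2 - 4))² = (32*√(-2))² = (32*(I*√2))² = (32*I*√2)² = -2048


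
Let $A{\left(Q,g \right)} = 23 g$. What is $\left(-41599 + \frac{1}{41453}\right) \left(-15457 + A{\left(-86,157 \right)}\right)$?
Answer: $\frac{20427282036716}{41453} \approx 4.9278 \cdot 10^{8}$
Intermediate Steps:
$\left(-41599 + \frac{1}{41453}\right) \left(-15457 + A{\left(-86,157 \right)}\right) = \left(-41599 + \frac{1}{41453}\right) \left(-15457 + 23 \cdot 157\right) = \left(-41599 + \frac{1}{41453}\right) \left(-15457 + 3611\right) = \left(- \frac{1724403346}{41453}\right) \left(-11846\right) = \frac{20427282036716}{41453}$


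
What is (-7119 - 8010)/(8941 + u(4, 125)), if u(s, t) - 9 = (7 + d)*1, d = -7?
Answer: -15129/8950 ≈ -1.6904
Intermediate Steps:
u(s, t) = 9 (u(s, t) = 9 + (7 - 7)*1 = 9 + 0*1 = 9 + 0 = 9)
(-7119 - 8010)/(8941 + u(4, 125)) = (-7119 - 8010)/(8941 + 9) = -15129/8950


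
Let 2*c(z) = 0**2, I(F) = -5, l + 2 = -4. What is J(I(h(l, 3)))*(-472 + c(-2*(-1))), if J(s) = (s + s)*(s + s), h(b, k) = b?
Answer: -47200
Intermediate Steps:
l = -6 (l = -2 - 4 = -6)
c(z) = 0 (c(z) = (1/2)*0**2 = (1/2)*0 = 0)
J(s) = 4*s**2 (J(s) = (2*s)*(2*s) = 4*s**2)
J(I(h(l, 3)))*(-472 + c(-2*(-1))) = (4*(-5)**2)*(-472 + 0) = (4*25)*(-472) = 100*(-472) = -47200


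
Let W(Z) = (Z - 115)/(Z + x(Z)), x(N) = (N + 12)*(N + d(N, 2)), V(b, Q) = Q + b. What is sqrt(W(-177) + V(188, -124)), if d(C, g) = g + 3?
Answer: 10*sqrt(508979541)/28203 ≈ 7.9994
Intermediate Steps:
d(C, g) = 3 + g
x(N) = (5 + N)*(12 + N) (x(N) = (N + 12)*(N + (3 + 2)) = (12 + N)*(N + 5) = (12 + N)*(5 + N) = (5 + N)*(12 + N))
W(Z) = (-115 + Z)/(60 + Z**2 + 18*Z) (W(Z) = (Z - 115)/(Z + (60 + Z**2 + 17*Z)) = (-115 + Z)/(60 + Z**2 + 18*Z))
sqrt(W(-177) + V(188, -124)) = sqrt((-115 - 177)/(60 + (-177)**2 + 18*(-177)) + (-124 + 188)) = sqrt(-292/(60 + 31329 - 3186) + 64) = sqrt(-292/28203 + 64) = sqrt(1804700/28203) = 10*sqrt(508979541)/28203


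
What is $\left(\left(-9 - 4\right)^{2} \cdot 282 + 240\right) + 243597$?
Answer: $291495$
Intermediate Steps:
$\left(\left(-9 - 4\right)^{2} \cdot 282 + 240\right) + 243597 = \left(\left(-13\right)^{2} \cdot 282 + 240\right) + 243597 = \left(169 \cdot 282 + 240\right) + 243597 = \left(47658 + 240\right) + 243597 = 47898 + 243597 = 291495$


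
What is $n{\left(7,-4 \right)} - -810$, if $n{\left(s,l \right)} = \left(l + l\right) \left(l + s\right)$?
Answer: $786$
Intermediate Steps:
$n{\left(s,l \right)} = 2 l \left(l + s\right)$
$n{\left(7,-4 \right)} - -810 = 2 \left(-4\right) \left(-4 + 7\right) - -810 = 2 \left(-4\right) 3 + 810 = -24 + 810 = 786$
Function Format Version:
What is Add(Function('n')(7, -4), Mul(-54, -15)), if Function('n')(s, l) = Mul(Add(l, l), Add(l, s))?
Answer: 786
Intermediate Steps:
Function('n')(s, l) = Mul(2, l, Add(l, s)) (Function('n')(s, l) = Mul(Mul(2, l), Add(l, s)) = Mul(2, l, Add(l, s)))
Add(Function('n')(7, -4), Mul(-54, -15)) = Add(Mul(2, -4, Add(-4, 7)), Mul(-54, -15)) = Add(Mul(2, -4, 3), 810) = Add(-24, 810) = 786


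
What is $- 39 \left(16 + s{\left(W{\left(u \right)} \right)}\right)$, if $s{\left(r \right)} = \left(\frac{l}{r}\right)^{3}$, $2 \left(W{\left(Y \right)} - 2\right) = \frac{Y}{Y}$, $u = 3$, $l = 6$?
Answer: $- \frac{145392}{125} \approx -1163.1$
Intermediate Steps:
$W{\left(Y \right)} = \frac{5}{2}$ ($W{\left(Y \right)} = 2 + \frac{Y \frac{1}{Y}}{2} = 2 + \frac{1}{2} \cdot 1 = 2 + \frac{1}{2} = \frac{5}{2}$)
$s{\left(r \right)} = \frac{216}{r^{3}}$ ($s{\left(r \right)} = \left(\frac{6}{r}\right)^{3} = \frac{216}{r^{3}}$)
$- 39 \left(16 + s{\left(W{\left(u \right)} \right)}\right) = - 39 \left(16 + \frac{216}{\frac{125}{8}}\right) = - 39 \left(16 + 216 \cdot \frac{8}{125}\right) = - 39 \left(16 + \frac{1728}{125}\right) = \left(-39\right) \frac{3728}{125} = - \frac{145392}{125}$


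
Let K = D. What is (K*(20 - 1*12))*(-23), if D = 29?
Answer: -5336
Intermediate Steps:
K = 29
(K*(20 - 1*12))*(-23) = (29*(20 - 1*12))*(-23) = (29*(20 - 12))*(-23) = (29*8)*(-23) = 232*(-23) = -5336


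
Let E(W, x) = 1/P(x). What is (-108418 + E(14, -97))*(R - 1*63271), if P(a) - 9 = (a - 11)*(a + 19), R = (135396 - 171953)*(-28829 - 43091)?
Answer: -2403771974635027817/8433 ≈ -2.8504e+14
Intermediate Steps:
R = 2629179440 (R = -36557*(-71920) = 2629179440)
P(a) = 9 + (-11 + a)*(19 + a) (P(a) = 9 + (a - 11)*(a + 19) = 9 + (-11 + a)*(19 + a))
E(W, x) = 1/(-200 + x² + 8*x)
(-108418 + E(14, -97))*(R - 1*63271) = (-108418 + 1/(-200 + (-97)² + 8*(-97)))*(2629179440 - 1*63271) = (-108418 + 1/(-200 + 9409 - 776))*(2629179440 - 63271) = (-108418 + 1/8433)*2629116169 = -914288993/8433*2629116169 = -2403771974635027817/8433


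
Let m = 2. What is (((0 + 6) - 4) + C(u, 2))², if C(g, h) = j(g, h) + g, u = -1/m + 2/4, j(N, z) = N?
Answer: 4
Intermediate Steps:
u = 0 (u = -1/2 + 2/4 = -1*½ + 2*(¼) = -½ + ½ = 0)
C(g, h) = 2*g (C(g, h) = g + g = 2*g)
(((0 + 6) - 4) + C(u, 2))² = (((0 + 6) - 4) + 2*0)² = ((6 - 4) + 0)² = (2 + 0)² = 2² = 4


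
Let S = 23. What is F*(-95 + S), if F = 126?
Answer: -9072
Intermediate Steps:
F*(-95 + S) = 126*(-95 + 23) = 126*(-72) = -9072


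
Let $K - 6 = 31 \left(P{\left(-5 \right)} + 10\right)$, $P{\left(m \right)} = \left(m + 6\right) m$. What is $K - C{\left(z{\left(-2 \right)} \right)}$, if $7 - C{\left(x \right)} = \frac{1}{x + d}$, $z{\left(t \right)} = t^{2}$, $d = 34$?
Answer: $\frac{5853}{38} \approx 154.03$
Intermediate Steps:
$C{\left(x \right)} = 7 - \frac{1}{34 + x}$ ($C{\left(x \right)} = 7 - \frac{1}{x + 34} = 7 - \frac{1}{34 + x}$)
$P{\left(m \right)} = m \left(6 + m\right)$ ($P{\left(m \right)} = \left(6 + m\right) m = m \left(6 + m\right)$)
$K = 161$ ($K = 6 + 31 \left(- 5 \left(6 - 5\right) + 10\right) = 6 + 31 \left(\left(-5\right) 1 + 10\right) = 6 + 31 \left(-5 + 10\right) = 6 + 31 \cdot 5 = 6 + 155 = 161$)
$K - C{\left(z{\left(-2 \right)} \right)} = 161 - \frac{237 + 7 \left(-2\right)^{2}}{34 + \left(-2\right)^{2}} = 161 - \frac{237 + 7 \cdot 4}{34 + 4} = 161 - \frac{237 + 28}{38} = 161 - \frac{1}{38} \cdot 265 = 161 - \frac{265}{38} = \frac{5853}{38}$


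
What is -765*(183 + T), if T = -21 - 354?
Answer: 146880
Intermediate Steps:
T = -375
-765*(183 + T) = -765*(183 - 375) = -765*(-192) = 146880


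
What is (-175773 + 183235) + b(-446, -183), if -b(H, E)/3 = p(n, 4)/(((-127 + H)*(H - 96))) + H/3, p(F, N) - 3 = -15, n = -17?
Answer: 409325994/51761 ≈ 7908.0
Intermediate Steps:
p(F, N) = -12 (p(F, N) = 3 - 15 = -12)
b(H, E) = -H + 36/((-127 + H)*(-96 + H)) (b(H, E) = -3*(-12*1/((-127 + H)*(H - 96)) + H/3) = -3*(-12*1/((-127 + H)*(-96 + H)) + H*(1/3)) = -3*(-12/((-127 + H)*(-96 + H)) + H/3) = -3*(H/3 - 12/((-127 + H)*(-96 + H))) = -H + 36/((-127 + H)*(-96 + H)))
(-175773 + 183235) + b(-446, -183) = (-175773 + 183235) + (36 - 1*(-446)**3 - 12192*(-446) + 223*(-446)**2)/(12192 + (-446)**2 - 223*(-446)) = 7462 + (36 - 1*(-88716536) + 5437632 + 223*198916)/(12192 + 198916 + 99458) = 7462 + (36 + 88716536 + 5437632 + 44358268)/310566 = 7462 + (1/310566)*138512472 = 7462 + 23085412/51761 = 409325994/51761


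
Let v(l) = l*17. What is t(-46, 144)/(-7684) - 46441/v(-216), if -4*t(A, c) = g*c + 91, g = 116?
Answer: 10949131/829872 ≈ 13.194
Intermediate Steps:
v(l) = 17*l
t(A, c) = -91/4 - 29*c (t(A, c) = -(116*c + 91)/4 = -(91 + 116*c)/4 = -91/4 - 29*c)
t(-46, 144)/(-7684) - 46441/v(-216) = (-91/4 - 29*144)/(-7684) - 46441/(17*(-216)) = (-91/4 - 4176)*(-1/7684) - 46441/(-3672) = -16795/4*(-1/7684) - 46441*(-1/3672) = 16795/30736 + 46441/3672 = 10949131/829872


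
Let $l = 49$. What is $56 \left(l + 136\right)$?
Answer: $10360$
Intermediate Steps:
$56 \left(l + 136\right) = 56 \left(49 + 136\right) = 56 \cdot 185 = 10360$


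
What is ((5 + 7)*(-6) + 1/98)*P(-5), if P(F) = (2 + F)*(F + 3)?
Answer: -21165/49 ≈ -431.94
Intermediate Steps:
P(F) = (2 + F)*(3 + F)
((5 + 7)*(-6) + 1/98)*P(-5) = ((5 + 7)*(-6) + 1/98)*(6 + (-5)² + 5*(-5)) = (12*(-6) + 1/98)*(6 + 25 - 25) = (-72 + 1/98)*6 = -7055/98*6 = -21165/49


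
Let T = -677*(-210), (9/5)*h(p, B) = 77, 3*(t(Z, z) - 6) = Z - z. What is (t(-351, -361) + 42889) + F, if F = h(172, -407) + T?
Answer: 1666000/9 ≈ 1.8511e+5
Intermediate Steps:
t(Z, z) = 6 - z/3 + Z/3 (t(Z, z) = 6 + (Z - z)/3 = 6 + (-z/3 + Z/3) = 6 - z/3 + Z/3)
h(p, B) = 385/9 (h(p, B) = (5/9)*77 = 385/9)
T = 142170
F = 1279915/9 (F = 385/9 + 142170 = 1279915/9 ≈ 1.4221e+5)
(t(-351, -361) + 42889) + F = ((6 - ⅓*(-361) + (⅓)*(-351)) + 42889) + 1279915/9 = ((6 + 361/3 - 117) + 42889) + 1279915/9 = (28/3 + 42889) + 1279915/9 = 128695/3 + 1279915/9 = 1666000/9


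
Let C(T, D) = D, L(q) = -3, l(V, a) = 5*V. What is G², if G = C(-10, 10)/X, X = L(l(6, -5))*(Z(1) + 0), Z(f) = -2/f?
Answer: 25/9 ≈ 2.7778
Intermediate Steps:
X = 6 (X = -3*(-2/1 + 0) = -3*(-2*1 + 0) = -3*(-2 + 0) = -3*(-2) = 6)
G = 5/3 (G = 10/6 = 10*(⅙) = 5/3 ≈ 1.6667)
G² = (5/3)² = 25/9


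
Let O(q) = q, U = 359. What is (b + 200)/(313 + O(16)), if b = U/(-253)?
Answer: 50241/83237 ≈ 0.60359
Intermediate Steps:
b = -359/253 (b = 359/(-253) = 359*(-1/253) = -359/253 ≈ -1.4190)
(b + 200)/(313 + O(16)) = (-359/253 + 200)/(313 + 16) = (50241/253)/329 = (50241/253)*(1/329) = 50241/83237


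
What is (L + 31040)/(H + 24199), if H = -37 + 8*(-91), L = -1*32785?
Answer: -1745/23434 ≈ -0.074464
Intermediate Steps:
L = -32785
H = -765 (H = -37 - 728 = -765)
(L + 31040)/(H + 24199) = (-32785 + 31040)/(-765 + 24199) = -1745/23434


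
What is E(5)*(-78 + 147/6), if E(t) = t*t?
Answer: -2675/2 ≈ -1337.5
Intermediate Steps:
E(t) = t**2
E(5)*(-78 + 147/6) = 5**2*(-78 + 147/6) = 25*(-78 + 147*(1/6)) = 25*(-78 + 49/2) = 25*(-107/2) = -2675/2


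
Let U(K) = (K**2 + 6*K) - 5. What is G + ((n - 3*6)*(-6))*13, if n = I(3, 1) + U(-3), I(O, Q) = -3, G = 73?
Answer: 2803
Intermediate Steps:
U(K) = -5 + K**2 + 6*K
n = -17 (n = -3 + (-5 + (-3)**2 + 6*(-3)) = -3 + (-5 + 9 - 18) = -3 - 14 = -17)
G + ((n - 3*6)*(-6))*13 = 73 + ((-17 - 3*6)*(-6))*13 = 73 + ((-17 - 18)*(-6))*13 = 73 - 35*(-6)*13 = 73 + 210*13 = 73 + 2730 = 2803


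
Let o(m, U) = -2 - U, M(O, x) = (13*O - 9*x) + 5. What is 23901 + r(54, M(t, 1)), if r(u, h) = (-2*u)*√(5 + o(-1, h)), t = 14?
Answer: 23901 - 540*I*√7 ≈ 23901.0 - 1428.7*I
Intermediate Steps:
M(O, x) = 5 - 9*x + 13*O (M(O, x) = (-9*x + 13*O) + 5 = 5 - 9*x + 13*O)
r(u, h) = -2*u*√(3 - h) (r(u, h) = (-2*u)*√(5 + (-2 - h)) = (-2*u)*√(3 - h) = -2*u*√(3 - h))
23901 + r(54, M(t, 1)) = 23901 - 2*54*√(3 - (5 - 9*1 + 13*14)) = 23901 - 2*54*√(3 - (5 - 9 + 182)) = 23901 - 2*54*√(3 - 1*178) = 23901 - 2*54*√(3 - 178) = 23901 - 2*54*√(-175) = 23901 - 2*54*5*I*√7 = 23901 - 540*I*√7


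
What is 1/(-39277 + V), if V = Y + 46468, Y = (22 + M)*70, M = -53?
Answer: 1/5021 ≈ 0.00019916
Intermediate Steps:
Y = -2170 (Y = (22 - 53)*70 = -31*70 = -2170)
V = 44298 (V = -2170 + 46468 = 44298)
1/(-39277 + V) = 1/(-39277 + 44298) = 1/5021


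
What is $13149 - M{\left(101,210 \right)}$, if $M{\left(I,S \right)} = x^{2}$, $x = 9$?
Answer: $13068$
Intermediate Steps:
$M{\left(I,S \right)} = 81$ ($M{\left(I,S \right)} = 9^{2} = 81$)
$13149 - M{\left(101,210 \right)} = 13149 - 81 = 13068$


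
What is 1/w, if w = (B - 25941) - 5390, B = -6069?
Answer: -1/37400 ≈ -2.6738e-5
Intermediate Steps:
w = -37400 (w = (-6069 - 25941) - 5390 = -32010 - 5390 = -37400)
1/w = 1/(-37400) = -1/37400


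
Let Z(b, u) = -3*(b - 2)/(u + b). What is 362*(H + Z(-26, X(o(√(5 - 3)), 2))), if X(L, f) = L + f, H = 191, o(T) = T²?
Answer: 745358/11 ≈ 67760.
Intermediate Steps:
Z(b, u) = -3*(-2 + b)/(b + u)
362*(H + Z(-26, X(o(√(5 - 3)), 2))) = 362*(191 + 3*(2 - 1*(-26))/(-26 + ((√(5 - 3))² + 2))) = 362*(191 + 3*(2 + 26)/(-26 + ((√2)² + 2))) = 362*(191 + 3*28/(-26 + (2 + 2))) = 362*(191 + 3*28/(-26 + 4)) = 362*(191 + 3*28/(-22)) = 362*(191 + 3*(-1/22)*28) = 362*(191 - 42/11) = 362*(2059/11) = 745358/11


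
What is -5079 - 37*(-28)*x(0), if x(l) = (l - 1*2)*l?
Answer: -5079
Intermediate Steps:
x(l) = l*(-2 + l) (x(l) = (l - 2)*l = (-2 + l)*l = l*(-2 + l))
-5079 - 37*(-28)*x(0) = -5079 - 37*(-28)*0*(-2 + 0) = -5079 - (-1036)*0*(-2) = -5079 - (-1036)*0 = -5079 - 1*0 = -5079 + 0 = -5079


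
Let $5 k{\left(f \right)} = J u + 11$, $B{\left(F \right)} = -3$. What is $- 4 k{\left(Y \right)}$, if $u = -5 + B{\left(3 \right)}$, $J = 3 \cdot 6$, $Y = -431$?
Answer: $\frac{532}{5} \approx 106.4$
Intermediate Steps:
$J = 18$
$u = -8$ ($u = -5 - 3 = -8$)
$k{\left(f \right)} = - \frac{133}{5}$ ($k{\left(f \right)} = \frac{18 \left(-8\right) + 11}{5} = \frac{-144 + 11}{5} = \frac{1}{5} \left(-133\right) = - \frac{133}{5}$)
$- 4 k{\left(Y \right)} = \left(-4\right) \left(- \frac{133}{5}\right) = \frac{532}{5}$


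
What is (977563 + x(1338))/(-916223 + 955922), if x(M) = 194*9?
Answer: 979309/39699 ≈ 24.668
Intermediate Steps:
x(M) = 1746
(977563 + x(1338))/(-916223 + 955922) = (977563 + 1746)/(-916223 + 955922) = 979309/39699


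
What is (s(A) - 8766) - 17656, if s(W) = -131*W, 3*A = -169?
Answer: -57127/3 ≈ -19042.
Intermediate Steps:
A = -169/3 (A = (⅓)*(-169) = -169/3 ≈ -56.333)
(s(A) - 8766) - 17656 = (-131*(-169/3) - 8766) - 17656 = (22139/3 - 8766) - 17656 = -4159/3 - 17656 = -57127/3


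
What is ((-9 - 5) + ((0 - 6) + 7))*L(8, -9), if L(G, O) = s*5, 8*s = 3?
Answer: -195/8 ≈ -24.375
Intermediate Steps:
s = 3/8 (s = (⅛)*3 = 3/8 ≈ 0.37500)
L(G, O) = 15/8 (L(G, O) = (3/8)*5 = 15/8)
((-9 - 5) + ((0 - 6) + 7))*L(8, -9) = ((-9 - 5) + ((0 - 6) + 7))*(15/8) = (-14 + (-6 + 7))*(15/8) = (-14 + 1)*(15/8) = -13*15/8 = -195/8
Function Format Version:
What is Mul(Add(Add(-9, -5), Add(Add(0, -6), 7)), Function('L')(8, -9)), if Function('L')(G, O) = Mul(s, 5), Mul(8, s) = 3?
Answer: Rational(-195, 8) ≈ -24.375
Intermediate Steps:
s = Rational(3, 8) (s = Mul(Rational(1, 8), 3) = Rational(3, 8) ≈ 0.37500)
Function('L')(G, O) = Rational(15, 8) (Function('L')(G, O) = Mul(Rational(3, 8), 5) = Rational(15, 8))
Mul(Add(Add(-9, -5), Add(Add(0, -6), 7)), Function('L')(8, -9)) = Mul(Add(Add(-9, -5), Add(Add(0, -6), 7)), Rational(15, 8)) = Mul(Add(-14, Add(-6, 7)), Rational(15, 8)) = Mul(Add(-14, 1), Rational(15, 8)) = Mul(-13, Rational(15, 8)) = Rational(-195, 8)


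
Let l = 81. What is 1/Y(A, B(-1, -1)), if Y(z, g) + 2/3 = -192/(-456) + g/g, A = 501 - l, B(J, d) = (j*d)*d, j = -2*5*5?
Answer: 57/43 ≈ 1.3256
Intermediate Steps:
j = -50 (j = -10*5 = -50)
B(J, d) = -50*d**2 (B(J, d) = (-50*d)*d = -50*d**2)
A = 420 (A = 501 - 1*81 = 501 - 81 = 420)
Y(z, g) = 43/57 (Y(z, g) = -2/3 + (-192/(-456) + g/g) = -2/3 + (-192*(-1/456) + 1) = -2/3 + (8/19 + 1) = -2/3 + 27/19 = 43/57)
1/Y(A, B(-1, -1)) = 1/(43/57) = 57/43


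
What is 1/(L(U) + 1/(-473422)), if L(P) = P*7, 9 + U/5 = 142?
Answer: 473422/2203779409 ≈ 0.00021482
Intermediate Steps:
U = 665 (U = -45 + 5*142 = -45 + 710 = 665)
L(P) = 7*P
1/(L(U) + 1/(-473422)) = 1/(7*665 + 1/(-473422)) = 1/(4655 - 1/473422) = 1/(2203779409/473422) = 473422/2203779409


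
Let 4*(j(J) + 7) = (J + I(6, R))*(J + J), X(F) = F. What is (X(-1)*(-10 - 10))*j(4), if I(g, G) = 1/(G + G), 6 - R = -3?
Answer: 200/9 ≈ 22.222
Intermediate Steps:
R = 9 (R = 6 - 1*(-3) = 6 + 3 = 9)
I(g, G) = 1/(2*G)
j(J) = -7 + J*(1/18 + J)/2 (j(J) = -7 + ((J + (1/2)/9)*(J + J))/4 = -7 + ((J + (1/2)*(1/9))*(2*J))/4 = -7 + ((J + 1/18)*(2*J))/4 = -7 + ((1/18 + J)*(2*J))/4 = -7 + (2*J*(1/18 + J))/4 = -7 + J*(1/18 + J)/2)
(X(-1)*(-10 - 10))*j(4) = (-(-10 - 10))*(-7 + (1/2)*4**2 + (1/36)*4) = (-1*(-20))*(-7 + (1/2)*16 + 1/9) = 20*(-7 + 8 + 1/9) = 20*(10/9) = 200/9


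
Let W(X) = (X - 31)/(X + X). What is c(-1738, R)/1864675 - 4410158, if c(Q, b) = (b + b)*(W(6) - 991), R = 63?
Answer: -16447022987557/3729350 ≈ -4.4102e+6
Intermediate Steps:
W(X) = (-31 + X)/(2*X) (W(X) = (-31 + X)/((2*X)) = (-31 + X)*(1/(2*X)) = (-31 + X)/(2*X))
c(Q, b) = -11917*b/6 (c(Q, b) = (b + b)*((½)*(-31 + 6)/6 - 991) = (2*b)*((½)*(⅙)*(-25) - 991) = (2*b)*(-25/12 - 991) = (2*b)*(-11917/12) = -11917*b/6)
c(-1738, R)/1864675 - 4410158 = -11917/6*63/1864675 - 4410158 = -250257/2*1/1864675 - 4410158 = -250257/3729350 - 4410158 = -16447022987557/3729350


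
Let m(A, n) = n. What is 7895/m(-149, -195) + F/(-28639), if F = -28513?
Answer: -3392998/85917 ≈ -39.492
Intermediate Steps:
7895/m(-149, -195) + F/(-28639) = 7895/(-195) - 28513/(-28639) = 7895*(-1/195) - 28513*(-1/28639) = -1579/39 + 28513/28639 = -3392998/85917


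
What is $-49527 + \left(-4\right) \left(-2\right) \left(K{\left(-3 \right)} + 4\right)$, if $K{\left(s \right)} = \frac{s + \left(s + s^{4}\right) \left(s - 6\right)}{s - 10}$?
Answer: $- \frac{637795}{13} \approx -49061.0$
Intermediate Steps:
$K{\left(s \right)} = \frac{s + \left(-6 + s\right) \left(s + s^{4}\right)}{-10 + s}$ ($K{\left(s \right)} = \frac{s + \left(s + s^{4}\right) \left(-6 + s\right)}{-10 + s} = \frac{s + \left(-6 + s\right) \left(s + s^{4}\right)}{-10 + s}$)
$-49527 + \left(-4\right) \left(-2\right) \left(K{\left(-3 \right)} + 4\right) = -49527 + \left(-4\right) \left(-2\right) \left(- \frac{3 \left(-5 - 3 + \left(-3\right)^{4} - 6 \left(-3\right)^{3}\right)}{-10 - 3} + 4\right) = -49527 + 8 \left(- \frac{3 \left(-5 - 3 + 81 - -162\right)}{-13} + 4\right) = -49527 + 8 \left(\left(-3\right) \left(- \frac{1}{13}\right) \left(-5 - 3 + 81 + 162\right) + 4\right) = -49527 + 8 \left(\left(-3\right) \left(- \frac{1}{13}\right) 235 + 4\right) = -49527 + 8 \left(\frac{705}{13} + 4\right) = -49527 + 8 \cdot \frac{757}{13} = -49527 + \frac{6056}{13} = - \frac{637795}{13}$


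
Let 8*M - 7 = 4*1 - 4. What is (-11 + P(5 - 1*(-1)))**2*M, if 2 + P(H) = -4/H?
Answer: 11767/72 ≈ 163.43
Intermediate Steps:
P(H) = -2 - 4/H
M = 7/8 (M = 7/8 + (4*1 - 4)/8 = 7/8 + (4 - 4)/8 = 7/8 + (1/8)*0 = 7/8 + 0 = 7/8 ≈ 0.87500)
(-11 + P(5 - 1*(-1)))**2*M = (-11 + (-2 - 4/(5 - 1*(-1))))**2*(7/8) = (-11 + (-2 - 4/(5 + 1)))**2*(7/8) = (-11 + (-2 - 4/6))**2*(7/8) = (-11 + (-2 - 4*1/6))**2*(7/8) = (-11 + (-2 - 2/3))**2*(7/8) = (-11 - 8/3)**2*(7/8) = (-41/3)**2*(7/8) = (1681/9)*(7/8) = 11767/72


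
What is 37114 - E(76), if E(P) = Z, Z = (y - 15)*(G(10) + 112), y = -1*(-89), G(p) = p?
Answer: 28086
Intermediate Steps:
y = 89
Z = 9028 (Z = (89 - 15)*(10 + 112) = 74*122 = 9028)
E(P) = 9028
37114 - E(76) = 37114 - 1*9028 = 37114 - 9028 = 28086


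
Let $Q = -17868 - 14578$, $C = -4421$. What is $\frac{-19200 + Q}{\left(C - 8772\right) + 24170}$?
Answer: $- \frac{51646}{10977} \approx -4.7049$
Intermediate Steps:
$Q = -32446$
$\frac{-19200 + Q}{\left(C - 8772\right) + 24170} = \frac{-19200 - 32446}{\left(-4421 - 8772\right) + 24170} = - \frac{51646}{\left(-4421 - 8772\right) + 24170} = - \frac{51646}{-13193 + 24170} = - \frac{51646}{10977}$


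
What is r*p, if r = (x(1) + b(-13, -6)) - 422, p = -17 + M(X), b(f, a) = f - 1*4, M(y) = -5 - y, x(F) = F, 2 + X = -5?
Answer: 6570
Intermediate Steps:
X = -7 (X = -2 - 5 = -7)
b(f, a) = -4 + f (b(f, a) = f - 4 = -4 + f)
p = -15 (p = -17 + (-5 - 1*(-7)) = -17 + (-5 + 7) = -17 + 2 = -15)
r = -438 (r = (1 + (-4 - 13)) - 422 = (1 - 17) - 422 = -16 - 422 = -438)
r*p = -438*(-15) = 6570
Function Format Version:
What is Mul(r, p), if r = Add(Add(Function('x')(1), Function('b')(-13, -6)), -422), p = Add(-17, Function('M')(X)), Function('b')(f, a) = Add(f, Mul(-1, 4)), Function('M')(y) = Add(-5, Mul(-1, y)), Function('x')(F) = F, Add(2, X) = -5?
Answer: 6570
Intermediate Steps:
X = -7 (X = Add(-2, -5) = -7)
Function('b')(f, a) = Add(-4, f) (Function('b')(f, a) = Add(f, -4) = Add(-4, f))
p = -15 (p = Add(-17, Add(-5, Mul(-1, -7))) = Add(-17, Add(-5, 7)) = Add(-17, 2) = -15)
r = -438 (r = Add(Add(1, Add(-4, -13)), -422) = Add(Add(1, -17), -422) = Add(-16, -422) = -438)
Mul(r, p) = Mul(-438, -15) = 6570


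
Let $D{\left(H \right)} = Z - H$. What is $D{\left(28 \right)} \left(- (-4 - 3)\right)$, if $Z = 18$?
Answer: $-70$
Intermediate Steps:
$D{\left(H \right)} = 18 - H$
$D{\left(28 \right)} \left(- (-4 - 3)\right) = \left(18 - 28\right) \left(- (-4 - 3)\right) = \left(18 - 28\right) \left(\left(-1\right) \left(-7\right)\right) = \left(-10\right) 7 = -70$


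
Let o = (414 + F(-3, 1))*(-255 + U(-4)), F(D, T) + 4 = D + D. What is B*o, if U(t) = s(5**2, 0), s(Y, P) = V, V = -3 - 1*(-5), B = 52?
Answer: -5315024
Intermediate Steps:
V = 2 (V = -3 + 5 = 2)
F(D, T) = -4 + 2*D (F(D, T) = -4 + (D + D) = -4 + 2*D)
s(Y, P) = 2
U(t) = 2
o = -102212 (o = (414 + (-4 + 2*(-3)))*(-255 + 2) = (414 + (-4 - 6))*(-253) = (414 - 10)*(-253) = 404*(-253) = -102212)
B*o = 52*(-102212) = -5315024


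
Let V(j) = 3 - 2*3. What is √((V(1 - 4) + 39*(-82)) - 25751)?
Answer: 2*I*√7238 ≈ 170.15*I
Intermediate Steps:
V(j) = -3 (V(j) = 3 - 6 = -3)
√((V(1 - 4) + 39*(-82)) - 25751) = √((-3 + 39*(-82)) - 25751) = √((-3 - 3198) - 25751) = √(-3201 - 25751) = √(-28952) = 2*I*√7238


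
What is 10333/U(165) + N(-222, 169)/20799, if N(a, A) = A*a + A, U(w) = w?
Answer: 69584494/1143945 ≈ 60.829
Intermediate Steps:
N(a, A) = A + A*a
10333/U(165) + N(-222, 169)/20799 = 10333/165 + (169*(1 - 222))/20799 = 10333*(1/165) + (169*(-221))*(1/20799) = 10333/165 - 37349*1/20799 = 10333/165 - 37349/20799 = 69584494/1143945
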